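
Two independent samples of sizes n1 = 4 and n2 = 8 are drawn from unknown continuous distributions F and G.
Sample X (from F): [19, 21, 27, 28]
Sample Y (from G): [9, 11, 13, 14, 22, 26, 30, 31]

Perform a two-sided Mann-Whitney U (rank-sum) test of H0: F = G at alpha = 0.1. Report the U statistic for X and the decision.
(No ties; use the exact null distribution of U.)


Step 1: Combine and sort all 12 observations; assign midranks.
sorted (value, group): (9,Y), (11,Y), (13,Y), (14,Y), (19,X), (21,X), (22,Y), (26,Y), (27,X), (28,X), (30,Y), (31,Y)
ranks: 9->1, 11->2, 13->3, 14->4, 19->5, 21->6, 22->7, 26->8, 27->9, 28->10, 30->11, 31->12
Step 2: Rank sum for X: R1 = 5 + 6 + 9 + 10 = 30.
Step 3: U_X = R1 - n1(n1+1)/2 = 30 - 4*5/2 = 30 - 10 = 20.
       U_Y = n1*n2 - U_X = 32 - 20 = 12.
Step 4: No ties, so the exact null distribution of U (based on enumerating the C(12,4) = 495 equally likely rank assignments) gives the two-sided p-value.
Step 5: p-value = 0.569697; compare to alpha = 0.1. fail to reject H0.

U_X = 20, p = 0.569697, fail to reject H0 at alpha = 0.1.


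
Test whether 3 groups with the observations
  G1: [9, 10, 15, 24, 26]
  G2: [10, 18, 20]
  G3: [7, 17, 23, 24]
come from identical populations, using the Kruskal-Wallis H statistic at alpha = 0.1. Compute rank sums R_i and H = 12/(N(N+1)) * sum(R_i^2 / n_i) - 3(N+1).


Step 1: Combine all N = 12 observations and assign midranks.
sorted (value, group, rank): (7,G3,1), (9,G1,2), (10,G1,3.5), (10,G2,3.5), (15,G1,5), (17,G3,6), (18,G2,7), (20,G2,8), (23,G3,9), (24,G1,10.5), (24,G3,10.5), (26,G1,12)
Step 2: Sum ranks within each group.
R_1 = 33 (n_1 = 5)
R_2 = 18.5 (n_2 = 3)
R_3 = 26.5 (n_3 = 4)
Step 3: H = 12/(N(N+1)) * sum(R_i^2/n_i) - 3(N+1)
     = 12/(12*13) * (33^2/5 + 18.5^2/3 + 26.5^2/4) - 3*13
     = 0.076923 * 507.446 - 39
     = 0.034295.
Step 4: Ties present; correction factor C = 1 - 12/(12^3 - 12) = 0.993007. Corrected H = 0.034295 / 0.993007 = 0.034536.
Step 5: Under H0, H ~ chi^2(2); p-value = 0.982880.
Step 6: alpha = 0.1. fail to reject H0.

H = 0.0345, df = 2, p = 0.982880, fail to reject H0.


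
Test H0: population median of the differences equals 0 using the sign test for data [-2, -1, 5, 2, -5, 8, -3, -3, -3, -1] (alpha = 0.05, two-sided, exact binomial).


Step 1: Discard zero differences. Original n = 10; n_eff = number of nonzero differences = 10.
Nonzero differences (with sign): -2, -1, +5, +2, -5, +8, -3, -3, -3, -1
Step 2: Count signs: positive = 3, negative = 7.
Step 3: Under H0: P(positive) = 0.5, so the number of positives S ~ Bin(10, 0.5).
Step 4: Two-sided exact p-value = sum of Bin(10,0.5) probabilities at or below the observed probability = 0.343750.
Step 5: alpha = 0.05. fail to reject H0.

n_eff = 10, pos = 3, neg = 7, p = 0.343750, fail to reject H0.


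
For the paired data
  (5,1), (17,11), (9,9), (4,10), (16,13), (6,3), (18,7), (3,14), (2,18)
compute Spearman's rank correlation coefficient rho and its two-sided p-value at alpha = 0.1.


Step 1: Rank x and y separately (midranks; no ties here).
rank(x): 5->4, 17->8, 9->6, 4->3, 16->7, 6->5, 18->9, 3->2, 2->1
rank(y): 1->1, 11->6, 9->4, 10->5, 13->7, 3->2, 7->3, 14->8, 18->9
Step 2: d_i = R_x(i) - R_y(i); compute d_i^2.
  (4-1)^2=9, (8-6)^2=4, (6-4)^2=4, (3-5)^2=4, (7-7)^2=0, (5-2)^2=9, (9-3)^2=36, (2-8)^2=36, (1-9)^2=64
sum(d^2) = 166.
Step 3: rho = 1 - 6*166 / (9*(9^2 - 1)) = 1 - 996/720 = -0.383333.
Step 4: Under H0, t = rho * sqrt((n-2)/(1-rho^2)) = -1.0981 ~ t(7).
Step 5: Two-sided p-value from the t-distribution with 7 df = 0.308495.
Step 6: alpha = 0.1. fail to reject H0.

rho = -0.3833, p = 0.308495, fail to reject H0 at alpha = 0.1.


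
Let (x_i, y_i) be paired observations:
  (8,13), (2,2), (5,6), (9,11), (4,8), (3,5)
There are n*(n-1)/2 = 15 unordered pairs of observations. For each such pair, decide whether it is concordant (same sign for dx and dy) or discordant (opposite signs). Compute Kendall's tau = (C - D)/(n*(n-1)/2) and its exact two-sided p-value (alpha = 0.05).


Step 1: Enumerate the 15 unordered pairs (i,j) with i<j and classify each by sign(x_j-x_i) * sign(y_j-y_i).
  (1,2):dx=-6,dy=-11->C; (1,3):dx=-3,dy=-7->C; (1,4):dx=+1,dy=-2->D; (1,5):dx=-4,dy=-5->C
  (1,6):dx=-5,dy=-8->C; (2,3):dx=+3,dy=+4->C; (2,4):dx=+7,dy=+9->C; (2,5):dx=+2,dy=+6->C
  (2,6):dx=+1,dy=+3->C; (3,4):dx=+4,dy=+5->C; (3,5):dx=-1,dy=+2->D; (3,6):dx=-2,dy=-1->C
  (4,5):dx=-5,dy=-3->C; (4,6):dx=-6,dy=-6->C; (5,6):dx=-1,dy=-3->C
Step 2: C = 13, D = 2, total pairs = 15.
Step 3: tau = (C - D)/(n(n-1)/2) = (13 - 2)/15 = 0.733333.
Step 4: Exact two-sided p-value (enumerate n! = 720 permutations of y under H0): p = 0.055556.
Step 5: alpha = 0.05. fail to reject H0.

tau_b = 0.7333 (C=13, D=2), p = 0.055556, fail to reject H0.


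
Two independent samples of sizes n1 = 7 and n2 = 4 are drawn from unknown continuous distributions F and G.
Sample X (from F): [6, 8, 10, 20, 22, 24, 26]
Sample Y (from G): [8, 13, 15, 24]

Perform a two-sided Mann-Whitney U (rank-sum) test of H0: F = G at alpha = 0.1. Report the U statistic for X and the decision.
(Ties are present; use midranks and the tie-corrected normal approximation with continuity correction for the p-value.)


Step 1: Combine and sort all 11 observations; assign midranks.
sorted (value, group): (6,X), (8,X), (8,Y), (10,X), (13,Y), (15,Y), (20,X), (22,X), (24,X), (24,Y), (26,X)
ranks: 6->1, 8->2.5, 8->2.5, 10->4, 13->5, 15->6, 20->7, 22->8, 24->9.5, 24->9.5, 26->11
Step 2: Rank sum for X: R1 = 1 + 2.5 + 4 + 7 + 8 + 9.5 + 11 = 43.
Step 3: U_X = R1 - n1(n1+1)/2 = 43 - 7*8/2 = 43 - 28 = 15.
       U_Y = n1*n2 - U_X = 28 - 15 = 13.
Step 4: Ties are present, so use the tie-corrected normal approximation (with continuity correction) for the p-value.
Step 5: p-value = 0.924376; compare to alpha = 0.1. fail to reject H0.

U_X = 15, p = 0.924376, fail to reject H0 at alpha = 0.1.


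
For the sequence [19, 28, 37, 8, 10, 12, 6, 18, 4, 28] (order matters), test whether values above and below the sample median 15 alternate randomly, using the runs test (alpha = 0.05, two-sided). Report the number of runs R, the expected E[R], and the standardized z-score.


Step 1: Compute median = 15; label A = above, B = below.
Labels in order: AAABBBBABA  (n_A = 5, n_B = 5)
Step 2: Count runs R = 5.
Step 3: Under H0 (random ordering), E[R] = 2*n_A*n_B/(n_A+n_B) + 1 = 2*5*5/10 + 1 = 6.0000.
        Var[R] = 2*n_A*n_B*(2*n_A*n_B - n_A - n_B) / ((n_A+n_B)^2 * (n_A+n_B-1)) = 2000/900 = 2.2222.
        SD[R] = 1.4907.
Step 4: Continuity-corrected z = (R + 0.5 - E[R]) / SD[R] = (5 + 0.5 - 6.0000) / 1.4907 = -0.3354.
Step 5: Two-sided p-value via normal approximation = 2*(1 - Phi(|z|)) = 0.737316.
Step 6: alpha = 0.05. fail to reject H0.

R = 5, z = -0.3354, p = 0.737316, fail to reject H0.


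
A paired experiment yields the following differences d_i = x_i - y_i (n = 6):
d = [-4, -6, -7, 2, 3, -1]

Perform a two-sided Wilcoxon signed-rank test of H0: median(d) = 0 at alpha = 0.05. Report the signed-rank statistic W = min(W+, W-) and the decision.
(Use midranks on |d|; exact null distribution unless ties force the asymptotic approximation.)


Step 1: Drop any zero differences (none here) and take |d_i|.
|d| = [4, 6, 7, 2, 3, 1]
Step 2: Midrank |d_i| (ties get averaged ranks).
ranks: |4|->4, |6|->5, |7|->6, |2|->2, |3|->3, |1|->1
Step 3: Attach original signs; sum ranks with positive sign and with negative sign.
W+ = 2 + 3 = 5
W- = 4 + 5 + 6 + 1 = 16
(Check: W+ + W- = 21 should equal n(n+1)/2 = 21.)
Step 4: Test statistic W = min(W+, W-) = 5.
Step 5: No ties, so the exact null distribution over the 2^6 = 64 sign assignments gives the two-sided p-value = 0.312500.
Step 6: alpha = 0.05. fail to reject H0.

W+ = 5, W- = 16, W = min = 5, p = 0.312500, fail to reject H0.


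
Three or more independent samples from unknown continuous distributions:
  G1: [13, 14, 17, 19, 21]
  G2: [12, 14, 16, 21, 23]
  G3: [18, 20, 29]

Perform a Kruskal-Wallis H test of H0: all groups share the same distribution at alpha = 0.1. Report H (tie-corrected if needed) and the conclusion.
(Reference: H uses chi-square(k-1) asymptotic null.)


Step 1: Combine all N = 13 observations and assign midranks.
sorted (value, group, rank): (12,G2,1), (13,G1,2), (14,G1,3.5), (14,G2,3.5), (16,G2,5), (17,G1,6), (18,G3,7), (19,G1,8), (20,G3,9), (21,G1,10.5), (21,G2,10.5), (23,G2,12), (29,G3,13)
Step 2: Sum ranks within each group.
R_1 = 30 (n_1 = 5)
R_2 = 32 (n_2 = 5)
R_3 = 29 (n_3 = 3)
Step 3: H = 12/(N(N+1)) * sum(R_i^2/n_i) - 3(N+1)
     = 12/(13*14) * (30^2/5 + 32^2/5 + 29^2/3) - 3*14
     = 0.065934 * 665.133 - 42
     = 1.854945.
Step 4: Ties present; correction factor C = 1 - 12/(13^3 - 13) = 0.994505. Corrected H = 1.854945 / 0.994505 = 1.865193.
Step 5: Under H0, H ~ chi^2(2); p-value = 0.393531.
Step 6: alpha = 0.1. fail to reject H0.

H = 1.8652, df = 2, p = 0.393531, fail to reject H0.


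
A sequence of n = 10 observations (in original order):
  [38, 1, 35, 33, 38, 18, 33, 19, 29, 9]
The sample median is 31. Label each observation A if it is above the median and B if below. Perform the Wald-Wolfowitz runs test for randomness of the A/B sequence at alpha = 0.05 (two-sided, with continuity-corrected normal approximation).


Step 1: Compute median = 31; label A = above, B = below.
Labels in order: ABAAABABBB  (n_A = 5, n_B = 5)
Step 2: Count runs R = 6.
Step 3: Under H0 (random ordering), E[R] = 2*n_A*n_B/(n_A+n_B) + 1 = 2*5*5/10 + 1 = 6.0000.
        Var[R] = 2*n_A*n_B*(2*n_A*n_B - n_A - n_B) / ((n_A+n_B)^2 * (n_A+n_B-1)) = 2000/900 = 2.2222.
        SD[R] = 1.4907.
Step 4: R = E[R], so z = 0 with no continuity correction.
Step 5: Two-sided p-value via normal approximation = 2*(1 - Phi(|z|)) = 1.000000.
Step 6: alpha = 0.05. fail to reject H0.

R = 6, z = 0.0000, p = 1.000000, fail to reject H0.


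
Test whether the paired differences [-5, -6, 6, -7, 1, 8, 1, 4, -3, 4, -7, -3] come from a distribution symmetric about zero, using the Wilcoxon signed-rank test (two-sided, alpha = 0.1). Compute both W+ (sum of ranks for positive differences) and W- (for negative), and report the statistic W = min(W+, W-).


Step 1: Drop any zero differences (none here) and take |d_i|.
|d| = [5, 6, 6, 7, 1, 8, 1, 4, 3, 4, 7, 3]
Step 2: Midrank |d_i| (ties get averaged ranks).
ranks: |5|->7, |6|->8.5, |6|->8.5, |7|->10.5, |1|->1.5, |8|->12, |1|->1.5, |4|->5.5, |3|->3.5, |4|->5.5, |7|->10.5, |3|->3.5
Step 3: Attach original signs; sum ranks with positive sign and with negative sign.
W+ = 8.5 + 1.5 + 12 + 1.5 + 5.5 + 5.5 = 34.5
W- = 7 + 8.5 + 10.5 + 3.5 + 10.5 + 3.5 = 43.5
(Check: W+ + W- = 78 should equal n(n+1)/2 = 78.)
Step 4: Test statistic W = min(W+, W-) = 34.5.
Step 5: Ties in |d|, so use the tie-corrected normal approximation.
        E[W] = n(n+1)/4 = 12*13/4 = 39.
        Tie groups: |d|=1 (t=2), |d|=3 (t=2), |d|=4 (t=2), |d|=6 (t=2), |d|=7 (t=2); sum(t^3 - t) = 30.
        Var[W] = n(n+1)(2n+1)/24 - sum(t^3-t)/48 = 3900/24 - 30/48 = 161.875.
        z = (W - E[W]) / sqrt(Var[W]) = (34.5 - 39) / 12.7230 = -0.3537.
        Two-sided p = 2*Phi(z) = 0.723571.
Step 6: alpha = 0.1. fail to reject H0.

W+ = 34.5, W- = 43.5, W = min = 34.5, p = 0.723571, fail to reject H0.


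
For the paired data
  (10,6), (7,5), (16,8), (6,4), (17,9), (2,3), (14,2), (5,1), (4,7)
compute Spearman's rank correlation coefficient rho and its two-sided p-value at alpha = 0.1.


Step 1: Rank x and y separately (midranks; no ties here).
rank(x): 10->6, 7->5, 16->8, 6->4, 17->9, 2->1, 14->7, 5->3, 4->2
rank(y): 6->6, 5->5, 8->8, 4->4, 9->9, 3->3, 2->2, 1->1, 7->7
Step 2: d_i = R_x(i) - R_y(i); compute d_i^2.
  (6-6)^2=0, (5-5)^2=0, (8-8)^2=0, (4-4)^2=0, (9-9)^2=0, (1-3)^2=4, (7-2)^2=25, (3-1)^2=4, (2-7)^2=25
sum(d^2) = 58.
Step 3: rho = 1 - 6*58 / (9*(9^2 - 1)) = 1 - 348/720 = 0.516667.
Step 4: Under H0, t = rho * sqrt((n-2)/(1-rho^2)) = 1.5966 ~ t(7).
Step 5: Two-sided p-value from the t-distribution with 7 df = 0.154390.
Step 6: alpha = 0.1. fail to reject H0.

rho = 0.5167, p = 0.154390, fail to reject H0 at alpha = 0.1.


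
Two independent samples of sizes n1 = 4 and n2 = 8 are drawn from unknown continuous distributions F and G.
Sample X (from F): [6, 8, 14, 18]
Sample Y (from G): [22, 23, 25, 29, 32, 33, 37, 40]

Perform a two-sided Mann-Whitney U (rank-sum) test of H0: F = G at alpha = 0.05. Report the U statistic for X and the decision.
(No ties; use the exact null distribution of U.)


Step 1: Combine and sort all 12 observations; assign midranks.
sorted (value, group): (6,X), (8,X), (14,X), (18,X), (22,Y), (23,Y), (25,Y), (29,Y), (32,Y), (33,Y), (37,Y), (40,Y)
ranks: 6->1, 8->2, 14->3, 18->4, 22->5, 23->6, 25->7, 29->8, 32->9, 33->10, 37->11, 40->12
Step 2: Rank sum for X: R1 = 1 + 2 + 3 + 4 = 10.
Step 3: U_X = R1 - n1(n1+1)/2 = 10 - 4*5/2 = 10 - 10 = 0.
       U_Y = n1*n2 - U_X = 32 - 0 = 32.
Step 4: No ties, so the exact null distribution of U (based on enumerating the C(12,4) = 495 equally likely rank assignments) gives the two-sided p-value.
Step 5: p-value = 0.004040; compare to alpha = 0.05. reject H0.

U_X = 0, p = 0.004040, reject H0 at alpha = 0.05.


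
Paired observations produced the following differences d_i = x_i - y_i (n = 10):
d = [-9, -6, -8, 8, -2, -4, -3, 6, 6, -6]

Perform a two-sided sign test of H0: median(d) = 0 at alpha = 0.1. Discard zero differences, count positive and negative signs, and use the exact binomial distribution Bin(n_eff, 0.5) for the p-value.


Step 1: Discard zero differences. Original n = 10; n_eff = number of nonzero differences = 10.
Nonzero differences (with sign): -9, -6, -8, +8, -2, -4, -3, +6, +6, -6
Step 2: Count signs: positive = 3, negative = 7.
Step 3: Under H0: P(positive) = 0.5, so the number of positives S ~ Bin(10, 0.5).
Step 4: Two-sided exact p-value = sum of Bin(10,0.5) probabilities at or below the observed probability = 0.343750.
Step 5: alpha = 0.1. fail to reject H0.

n_eff = 10, pos = 3, neg = 7, p = 0.343750, fail to reject H0.


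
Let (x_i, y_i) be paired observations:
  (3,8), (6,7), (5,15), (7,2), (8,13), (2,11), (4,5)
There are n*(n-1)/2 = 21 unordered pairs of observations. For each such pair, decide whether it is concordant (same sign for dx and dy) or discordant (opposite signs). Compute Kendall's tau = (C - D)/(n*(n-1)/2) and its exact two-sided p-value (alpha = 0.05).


Step 1: Enumerate the 21 unordered pairs (i,j) with i<j and classify each by sign(x_j-x_i) * sign(y_j-y_i).
  (1,2):dx=+3,dy=-1->D; (1,3):dx=+2,dy=+7->C; (1,4):dx=+4,dy=-6->D; (1,5):dx=+5,dy=+5->C
  (1,6):dx=-1,dy=+3->D; (1,7):dx=+1,dy=-3->D; (2,3):dx=-1,dy=+8->D; (2,4):dx=+1,dy=-5->D
  (2,5):dx=+2,dy=+6->C; (2,6):dx=-4,dy=+4->D; (2,7):dx=-2,dy=-2->C; (3,4):dx=+2,dy=-13->D
  (3,5):dx=+3,dy=-2->D; (3,6):dx=-3,dy=-4->C; (3,7):dx=-1,dy=-10->C; (4,5):dx=+1,dy=+11->C
  (4,6):dx=-5,dy=+9->D; (4,7):dx=-3,dy=+3->D; (5,6):dx=-6,dy=-2->C; (5,7):dx=-4,dy=-8->C
  (6,7):dx=+2,dy=-6->D
Step 2: C = 9, D = 12, total pairs = 21.
Step 3: tau = (C - D)/(n(n-1)/2) = (9 - 12)/21 = -0.142857.
Step 4: Exact two-sided p-value (enumerate n! = 5040 permutations of y under H0): p = 0.772619.
Step 5: alpha = 0.05. fail to reject H0.

tau_b = -0.1429 (C=9, D=12), p = 0.772619, fail to reject H0.


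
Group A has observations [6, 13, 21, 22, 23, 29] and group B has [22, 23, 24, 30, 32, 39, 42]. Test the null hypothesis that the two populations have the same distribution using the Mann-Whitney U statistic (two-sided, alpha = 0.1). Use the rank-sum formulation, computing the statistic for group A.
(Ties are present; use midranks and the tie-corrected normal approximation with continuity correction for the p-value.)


Step 1: Combine and sort all 13 observations; assign midranks.
sorted (value, group): (6,X), (13,X), (21,X), (22,X), (22,Y), (23,X), (23,Y), (24,Y), (29,X), (30,Y), (32,Y), (39,Y), (42,Y)
ranks: 6->1, 13->2, 21->3, 22->4.5, 22->4.5, 23->6.5, 23->6.5, 24->8, 29->9, 30->10, 32->11, 39->12, 42->13
Step 2: Rank sum for X: R1 = 1 + 2 + 3 + 4.5 + 6.5 + 9 = 26.
Step 3: U_X = R1 - n1(n1+1)/2 = 26 - 6*7/2 = 26 - 21 = 5.
       U_Y = n1*n2 - U_X = 42 - 5 = 37.
Step 4: Ties are present, so use the tie-corrected normal approximation (with continuity correction) for the p-value.
Step 5: p-value = 0.026392; compare to alpha = 0.1. reject H0.

U_X = 5, p = 0.026392, reject H0 at alpha = 0.1.


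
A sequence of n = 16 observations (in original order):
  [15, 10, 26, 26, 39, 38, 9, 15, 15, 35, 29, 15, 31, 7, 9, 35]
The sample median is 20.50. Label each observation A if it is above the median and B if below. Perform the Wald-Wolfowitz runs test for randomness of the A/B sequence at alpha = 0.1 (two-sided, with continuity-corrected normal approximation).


Step 1: Compute median = 20.50; label A = above, B = below.
Labels in order: BBAAAABBBAABABBA  (n_A = 8, n_B = 8)
Step 2: Count runs R = 8.
Step 3: Under H0 (random ordering), E[R] = 2*n_A*n_B/(n_A+n_B) + 1 = 2*8*8/16 + 1 = 9.0000.
        Var[R] = 2*n_A*n_B*(2*n_A*n_B - n_A - n_B) / ((n_A+n_B)^2 * (n_A+n_B-1)) = 14336/3840 = 3.7333.
        SD[R] = 1.9322.
Step 4: Continuity-corrected z = (R + 0.5 - E[R]) / SD[R] = (8 + 0.5 - 9.0000) / 1.9322 = -0.2588.
Step 5: Two-sided p-value via normal approximation = 2*(1 - Phi(|z|)) = 0.795809.
Step 6: alpha = 0.1. fail to reject H0.

R = 8, z = -0.2588, p = 0.795809, fail to reject H0.


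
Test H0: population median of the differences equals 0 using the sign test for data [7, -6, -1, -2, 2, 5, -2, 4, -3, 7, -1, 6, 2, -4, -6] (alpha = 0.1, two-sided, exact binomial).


Step 1: Discard zero differences. Original n = 15; n_eff = number of nonzero differences = 15.
Nonzero differences (with sign): +7, -6, -1, -2, +2, +5, -2, +4, -3, +7, -1, +6, +2, -4, -6
Step 2: Count signs: positive = 7, negative = 8.
Step 3: Under H0: P(positive) = 0.5, so the number of positives S ~ Bin(15, 0.5).
Step 4: Two-sided exact p-value = sum of Bin(15,0.5) probabilities at or below the observed probability = 1.000000.
Step 5: alpha = 0.1. fail to reject H0.

n_eff = 15, pos = 7, neg = 8, p = 1.000000, fail to reject H0.


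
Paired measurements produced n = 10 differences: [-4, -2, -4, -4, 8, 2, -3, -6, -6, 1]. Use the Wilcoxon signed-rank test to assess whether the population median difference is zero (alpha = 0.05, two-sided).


Step 1: Drop any zero differences (none here) and take |d_i|.
|d| = [4, 2, 4, 4, 8, 2, 3, 6, 6, 1]
Step 2: Midrank |d_i| (ties get averaged ranks).
ranks: |4|->6, |2|->2.5, |4|->6, |4|->6, |8|->10, |2|->2.5, |3|->4, |6|->8.5, |6|->8.5, |1|->1
Step 3: Attach original signs; sum ranks with positive sign and with negative sign.
W+ = 10 + 2.5 + 1 = 13.5
W- = 6 + 2.5 + 6 + 6 + 4 + 8.5 + 8.5 = 41.5
(Check: W+ + W- = 55 should equal n(n+1)/2 = 55.)
Step 4: Test statistic W = min(W+, W-) = 13.5.
Step 5: Ties in |d|, so use the tie-corrected normal approximation.
        E[W] = n(n+1)/4 = 10*11/4 = 27.5.
        Tie groups: |d|=2 (t=2), |d|=4 (t=3), |d|=6 (t=2); sum(t^3 - t) = 36.
        Var[W] = n(n+1)(2n+1)/24 - sum(t^3-t)/48 = 2310/24 - 36/48 = 95.5.
        z = (W - E[W]) / sqrt(Var[W]) = (13.5 - 27.5) / 9.7724 = -1.4326.
        Two-sided p = 2*Phi(z) = 0.151971.
Step 6: alpha = 0.05. fail to reject H0.

W+ = 13.5, W- = 41.5, W = min = 13.5, p = 0.151971, fail to reject H0.


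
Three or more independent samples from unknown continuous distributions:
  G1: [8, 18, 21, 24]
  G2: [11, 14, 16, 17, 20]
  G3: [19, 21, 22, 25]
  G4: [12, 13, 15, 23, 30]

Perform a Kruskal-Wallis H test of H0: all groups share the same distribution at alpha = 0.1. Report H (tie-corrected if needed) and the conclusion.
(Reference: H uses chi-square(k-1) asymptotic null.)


Step 1: Combine all N = 18 observations and assign midranks.
sorted (value, group, rank): (8,G1,1), (11,G2,2), (12,G4,3), (13,G4,4), (14,G2,5), (15,G4,6), (16,G2,7), (17,G2,8), (18,G1,9), (19,G3,10), (20,G2,11), (21,G1,12.5), (21,G3,12.5), (22,G3,14), (23,G4,15), (24,G1,16), (25,G3,17), (30,G4,18)
Step 2: Sum ranks within each group.
R_1 = 38.5 (n_1 = 4)
R_2 = 33 (n_2 = 5)
R_3 = 53.5 (n_3 = 4)
R_4 = 46 (n_4 = 5)
Step 3: H = 12/(N(N+1)) * sum(R_i^2/n_i) - 3(N+1)
     = 12/(18*19) * (38.5^2/4 + 33^2/5 + 53.5^2/4 + 46^2/5) - 3*19
     = 0.035088 * 1727.12 - 57
     = 3.600877.
Step 4: Ties present; correction factor C = 1 - 6/(18^3 - 18) = 0.998968. Corrected H = 3.600877 / 0.998968 = 3.604597.
Step 5: Under H0, H ~ chi^2(3); p-value = 0.307447.
Step 6: alpha = 0.1. fail to reject H0.

H = 3.6046, df = 3, p = 0.307447, fail to reject H0.


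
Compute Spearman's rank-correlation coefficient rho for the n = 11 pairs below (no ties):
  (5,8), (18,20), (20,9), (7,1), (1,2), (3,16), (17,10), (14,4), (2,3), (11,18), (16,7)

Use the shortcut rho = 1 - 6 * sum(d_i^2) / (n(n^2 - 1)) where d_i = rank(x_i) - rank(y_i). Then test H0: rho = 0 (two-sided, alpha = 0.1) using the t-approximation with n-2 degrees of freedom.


Step 1: Rank x and y separately (midranks; no ties here).
rank(x): 5->4, 18->10, 20->11, 7->5, 1->1, 3->3, 17->9, 14->7, 2->2, 11->6, 16->8
rank(y): 8->6, 20->11, 9->7, 1->1, 2->2, 16->9, 10->8, 4->4, 3->3, 18->10, 7->5
Step 2: d_i = R_x(i) - R_y(i); compute d_i^2.
  (4-6)^2=4, (10-11)^2=1, (11-7)^2=16, (5-1)^2=16, (1-2)^2=1, (3-9)^2=36, (9-8)^2=1, (7-4)^2=9, (2-3)^2=1, (6-10)^2=16, (8-5)^2=9
sum(d^2) = 110.
Step 3: rho = 1 - 6*110 / (11*(11^2 - 1)) = 1 - 660/1320 = 0.500000.
Step 4: Under H0, t = rho * sqrt((n-2)/(1-rho^2)) = 1.7321 ~ t(9).
Step 5: Two-sided p-value from the t-distribution with 9 df = 0.117307.
Step 6: alpha = 0.1. fail to reject H0.

rho = 0.5000, p = 0.117307, fail to reject H0 at alpha = 0.1.


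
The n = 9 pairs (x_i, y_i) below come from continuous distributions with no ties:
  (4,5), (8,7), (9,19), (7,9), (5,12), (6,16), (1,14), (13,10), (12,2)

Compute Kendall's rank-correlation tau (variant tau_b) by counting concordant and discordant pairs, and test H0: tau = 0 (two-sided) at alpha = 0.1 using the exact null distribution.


Step 1: Enumerate the 36 unordered pairs (i,j) with i<j and classify each by sign(x_j-x_i) * sign(y_j-y_i).
  (1,2):dx=+4,dy=+2->C; (1,3):dx=+5,dy=+14->C; (1,4):dx=+3,dy=+4->C; (1,5):dx=+1,dy=+7->C
  (1,6):dx=+2,dy=+11->C; (1,7):dx=-3,dy=+9->D; (1,8):dx=+9,dy=+5->C; (1,9):dx=+8,dy=-3->D
  (2,3):dx=+1,dy=+12->C; (2,4):dx=-1,dy=+2->D; (2,5):dx=-3,dy=+5->D; (2,6):dx=-2,dy=+9->D
  (2,7):dx=-7,dy=+7->D; (2,8):dx=+5,dy=+3->C; (2,9):dx=+4,dy=-5->D; (3,4):dx=-2,dy=-10->C
  (3,5):dx=-4,dy=-7->C; (3,6):dx=-3,dy=-3->C; (3,7):dx=-8,dy=-5->C; (3,8):dx=+4,dy=-9->D
  (3,9):dx=+3,dy=-17->D; (4,5):dx=-2,dy=+3->D; (4,6):dx=-1,dy=+7->D; (4,7):dx=-6,dy=+5->D
  (4,8):dx=+6,dy=+1->C; (4,9):dx=+5,dy=-7->D; (5,6):dx=+1,dy=+4->C; (5,7):dx=-4,dy=+2->D
  (5,8):dx=+8,dy=-2->D; (5,9):dx=+7,dy=-10->D; (6,7):dx=-5,dy=-2->C; (6,8):dx=+7,dy=-6->D
  (6,9):dx=+6,dy=-14->D; (7,8):dx=+12,dy=-4->D; (7,9):dx=+11,dy=-12->D; (8,9):dx=-1,dy=-8->C
Step 2: C = 16, D = 20, total pairs = 36.
Step 3: tau = (C - D)/(n(n-1)/2) = (16 - 20)/36 = -0.111111.
Step 4: Exact two-sided p-value (enumerate n! = 362880 permutations of y under H0): p = 0.761414.
Step 5: alpha = 0.1. fail to reject H0.

tau_b = -0.1111 (C=16, D=20), p = 0.761414, fail to reject H0.


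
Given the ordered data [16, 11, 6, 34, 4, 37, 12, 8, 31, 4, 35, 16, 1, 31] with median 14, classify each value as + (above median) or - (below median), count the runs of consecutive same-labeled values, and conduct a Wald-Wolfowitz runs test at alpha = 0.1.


Step 1: Compute median = 14; label A = above, B = below.
Labels in order: ABBABABBABAABA  (n_A = 7, n_B = 7)
Step 2: Count runs R = 11.
Step 3: Under H0 (random ordering), E[R] = 2*n_A*n_B/(n_A+n_B) + 1 = 2*7*7/14 + 1 = 8.0000.
        Var[R] = 2*n_A*n_B*(2*n_A*n_B - n_A - n_B) / ((n_A+n_B)^2 * (n_A+n_B-1)) = 8232/2548 = 3.2308.
        SD[R] = 1.7974.
Step 4: Continuity-corrected z = (R - 0.5 - E[R]) / SD[R] = (11 - 0.5 - 8.0000) / 1.7974 = 1.3909.
Step 5: Two-sided p-value via normal approximation = 2*(1 - Phi(|z|)) = 0.164264.
Step 6: alpha = 0.1. fail to reject H0.

R = 11, z = 1.3909, p = 0.164264, fail to reject H0.


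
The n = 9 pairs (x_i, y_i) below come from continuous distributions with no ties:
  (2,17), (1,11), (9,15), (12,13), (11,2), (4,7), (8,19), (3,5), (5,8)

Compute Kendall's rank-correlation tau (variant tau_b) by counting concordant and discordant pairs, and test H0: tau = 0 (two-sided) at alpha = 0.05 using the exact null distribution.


Step 1: Enumerate the 36 unordered pairs (i,j) with i<j and classify each by sign(x_j-x_i) * sign(y_j-y_i).
  (1,2):dx=-1,dy=-6->C; (1,3):dx=+7,dy=-2->D; (1,4):dx=+10,dy=-4->D; (1,5):dx=+9,dy=-15->D
  (1,6):dx=+2,dy=-10->D; (1,7):dx=+6,dy=+2->C; (1,8):dx=+1,dy=-12->D; (1,9):dx=+3,dy=-9->D
  (2,3):dx=+8,dy=+4->C; (2,4):dx=+11,dy=+2->C; (2,5):dx=+10,dy=-9->D; (2,6):dx=+3,dy=-4->D
  (2,7):dx=+7,dy=+8->C; (2,8):dx=+2,dy=-6->D; (2,9):dx=+4,dy=-3->D; (3,4):dx=+3,dy=-2->D
  (3,5):dx=+2,dy=-13->D; (3,6):dx=-5,dy=-8->C; (3,7):dx=-1,dy=+4->D; (3,8):dx=-6,dy=-10->C
  (3,9):dx=-4,dy=-7->C; (4,5):dx=-1,dy=-11->C; (4,6):dx=-8,dy=-6->C; (4,7):dx=-4,dy=+6->D
  (4,8):dx=-9,dy=-8->C; (4,9):dx=-7,dy=-5->C; (5,6):dx=-7,dy=+5->D; (5,7):dx=-3,dy=+17->D
  (5,8):dx=-8,dy=+3->D; (5,9):dx=-6,dy=+6->D; (6,7):dx=+4,dy=+12->C; (6,8):dx=-1,dy=-2->C
  (6,9):dx=+1,dy=+1->C; (7,8):dx=-5,dy=-14->C; (7,9):dx=-3,dy=-11->C; (8,9):dx=+2,dy=+3->C
Step 2: C = 18, D = 18, total pairs = 36.
Step 3: tau = (C - D)/(n(n-1)/2) = (18 - 18)/36 = 0.000000.
Step 4: Exact two-sided p-value (enumerate n! = 362880 permutations of y under H0): p = 1.000000.
Step 5: alpha = 0.05. fail to reject H0.

tau_b = 0.0000 (C=18, D=18), p = 1.000000, fail to reject H0.


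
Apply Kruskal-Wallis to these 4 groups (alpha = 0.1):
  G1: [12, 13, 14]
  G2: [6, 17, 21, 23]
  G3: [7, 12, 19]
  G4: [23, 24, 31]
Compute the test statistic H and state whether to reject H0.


Step 1: Combine all N = 13 observations and assign midranks.
sorted (value, group, rank): (6,G2,1), (7,G3,2), (12,G1,3.5), (12,G3,3.5), (13,G1,5), (14,G1,6), (17,G2,7), (19,G3,8), (21,G2,9), (23,G2,10.5), (23,G4,10.5), (24,G4,12), (31,G4,13)
Step 2: Sum ranks within each group.
R_1 = 14.5 (n_1 = 3)
R_2 = 27.5 (n_2 = 4)
R_3 = 13.5 (n_3 = 3)
R_4 = 35.5 (n_4 = 3)
Step 3: H = 12/(N(N+1)) * sum(R_i^2/n_i) - 3(N+1)
     = 12/(13*14) * (14.5^2/3 + 27.5^2/4 + 13.5^2/3 + 35.5^2/3) - 3*14
     = 0.065934 * 739.979 - 42
     = 6.789835.
Step 4: Ties present; correction factor C = 1 - 12/(13^3 - 13) = 0.994505. Corrected H = 6.789835 / 0.994505 = 6.827348.
Step 5: Under H0, H ~ chi^2(3); p-value = 0.077609.
Step 6: alpha = 0.1. reject H0.

H = 6.8273, df = 3, p = 0.077609, reject H0.


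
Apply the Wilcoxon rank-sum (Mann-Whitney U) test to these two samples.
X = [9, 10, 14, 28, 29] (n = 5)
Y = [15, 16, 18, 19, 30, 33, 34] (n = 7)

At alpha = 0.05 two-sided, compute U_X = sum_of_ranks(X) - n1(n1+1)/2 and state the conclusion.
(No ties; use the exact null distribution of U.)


Step 1: Combine and sort all 12 observations; assign midranks.
sorted (value, group): (9,X), (10,X), (14,X), (15,Y), (16,Y), (18,Y), (19,Y), (28,X), (29,X), (30,Y), (33,Y), (34,Y)
ranks: 9->1, 10->2, 14->3, 15->4, 16->5, 18->6, 19->7, 28->8, 29->9, 30->10, 33->11, 34->12
Step 2: Rank sum for X: R1 = 1 + 2 + 3 + 8 + 9 = 23.
Step 3: U_X = R1 - n1(n1+1)/2 = 23 - 5*6/2 = 23 - 15 = 8.
       U_Y = n1*n2 - U_X = 35 - 8 = 27.
Step 4: No ties, so the exact null distribution of U (based on enumerating the C(12,5) = 792 equally likely rank assignments) gives the two-sided p-value.
Step 5: p-value = 0.148990; compare to alpha = 0.05. fail to reject H0.

U_X = 8, p = 0.148990, fail to reject H0 at alpha = 0.05.


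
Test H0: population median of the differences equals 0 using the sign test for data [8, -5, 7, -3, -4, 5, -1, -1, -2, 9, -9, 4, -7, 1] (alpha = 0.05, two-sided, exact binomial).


Step 1: Discard zero differences. Original n = 14; n_eff = number of nonzero differences = 14.
Nonzero differences (with sign): +8, -5, +7, -3, -4, +5, -1, -1, -2, +9, -9, +4, -7, +1
Step 2: Count signs: positive = 6, negative = 8.
Step 3: Under H0: P(positive) = 0.5, so the number of positives S ~ Bin(14, 0.5).
Step 4: Two-sided exact p-value = sum of Bin(14,0.5) probabilities at or below the observed probability = 0.790527.
Step 5: alpha = 0.05. fail to reject H0.

n_eff = 14, pos = 6, neg = 8, p = 0.790527, fail to reject H0.


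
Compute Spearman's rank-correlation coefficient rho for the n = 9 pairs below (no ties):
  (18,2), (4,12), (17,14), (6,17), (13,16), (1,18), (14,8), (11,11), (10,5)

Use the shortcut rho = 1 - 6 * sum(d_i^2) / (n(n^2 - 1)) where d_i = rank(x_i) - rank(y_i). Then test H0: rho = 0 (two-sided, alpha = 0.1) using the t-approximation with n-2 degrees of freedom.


Step 1: Rank x and y separately (midranks; no ties here).
rank(x): 18->9, 4->2, 17->8, 6->3, 13->6, 1->1, 14->7, 11->5, 10->4
rank(y): 2->1, 12->5, 14->6, 17->8, 16->7, 18->9, 8->3, 11->4, 5->2
Step 2: d_i = R_x(i) - R_y(i); compute d_i^2.
  (9-1)^2=64, (2-5)^2=9, (8-6)^2=4, (3-8)^2=25, (6-7)^2=1, (1-9)^2=64, (7-3)^2=16, (5-4)^2=1, (4-2)^2=4
sum(d^2) = 188.
Step 3: rho = 1 - 6*188 / (9*(9^2 - 1)) = 1 - 1128/720 = -0.566667.
Step 4: Under H0, t = rho * sqrt((n-2)/(1-rho^2)) = -1.8196 ~ t(7).
Step 5: Two-sided p-value from the t-distribution with 7 df = 0.111633.
Step 6: alpha = 0.1. fail to reject H0.

rho = -0.5667, p = 0.111633, fail to reject H0 at alpha = 0.1.


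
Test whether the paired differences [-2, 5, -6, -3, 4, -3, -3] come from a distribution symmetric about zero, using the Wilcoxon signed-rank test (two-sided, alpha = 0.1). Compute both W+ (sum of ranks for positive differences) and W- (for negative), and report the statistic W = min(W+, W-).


Step 1: Drop any zero differences (none here) and take |d_i|.
|d| = [2, 5, 6, 3, 4, 3, 3]
Step 2: Midrank |d_i| (ties get averaged ranks).
ranks: |2|->1, |5|->6, |6|->7, |3|->3, |4|->5, |3|->3, |3|->3
Step 3: Attach original signs; sum ranks with positive sign and with negative sign.
W+ = 6 + 5 = 11
W- = 1 + 7 + 3 + 3 + 3 = 17
(Check: W+ + W- = 28 should equal n(n+1)/2 = 28.)
Step 4: Test statistic W = min(W+, W-) = 11.
Step 5: Ties in |d|, so use the tie-corrected normal approximation.
        E[W] = n(n+1)/4 = 7*8/4 = 14.
        Tie groups: |d|=3 (t=3); sum(t^3 - t) = 24.
        Var[W] = n(n+1)(2n+1)/24 - sum(t^3-t)/48 = 840/24 - 24/48 = 34.5.
        z = (W - E[W]) / sqrt(Var[W]) = (11 - 14) / 5.8737 = -0.5108.
        Two-sided p = 2*Phi(z) = 0.609523.
Step 6: alpha = 0.1. fail to reject H0.

W+ = 11, W- = 17, W = min = 11, p = 0.609523, fail to reject H0.


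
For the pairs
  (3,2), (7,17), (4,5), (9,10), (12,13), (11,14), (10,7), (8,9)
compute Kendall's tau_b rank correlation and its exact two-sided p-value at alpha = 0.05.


Step 1: Enumerate the 28 unordered pairs (i,j) with i<j and classify each by sign(x_j-x_i) * sign(y_j-y_i).
  (1,2):dx=+4,dy=+15->C; (1,3):dx=+1,dy=+3->C; (1,4):dx=+6,dy=+8->C; (1,5):dx=+9,dy=+11->C
  (1,6):dx=+8,dy=+12->C; (1,7):dx=+7,dy=+5->C; (1,8):dx=+5,dy=+7->C; (2,3):dx=-3,dy=-12->C
  (2,4):dx=+2,dy=-7->D; (2,5):dx=+5,dy=-4->D; (2,6):dx=+4,dy=-3->D; (2,7):dx=+3,dy=-10->D
  (2,8):dx=+1,dy=-8->D; (3,4):dx=+5,dy=+5->C; (3,5):dx=+8,dy=+8->C; (3,6):dx=+7,dy=+9->C
  (3,7):dx=+6,dy=+2->C; (3,8):dx=+4,dy=+4->C; (4,5):dx=+3,dy=+3->C; (4,6):dx=+2,dy=+4->C
  (4,7):dx=+1,dy=-3->D; (4,8):dx=-1,dy=-1->C; (5,6):dx=-1,dy=+1->D; (5,7):dx=-2,dy=-6->C
  (5,8):dx=-4,dy=-4->C; (6,7):dx=-1,dy=-7->C; (6,8):dx=-3,dy=-5->C; (7,8):dx=-2,dy=+2->D
Step 2: C = 20, D = 8, total pairs = 28.
Step 3: tau = (C - D)/(n(n-1)/2) = (20 - 8)/28 = 0.428571.
Step 4: Exact two-sided p-value (enumerate n! = 40320 permutations of y under H0): p = 0.178869.
Step 5: alpha = 0.05. fail to reject H0.

tau_b = 0.4286 (C=20, D=8), p = 0.178869, fail to reject H0.


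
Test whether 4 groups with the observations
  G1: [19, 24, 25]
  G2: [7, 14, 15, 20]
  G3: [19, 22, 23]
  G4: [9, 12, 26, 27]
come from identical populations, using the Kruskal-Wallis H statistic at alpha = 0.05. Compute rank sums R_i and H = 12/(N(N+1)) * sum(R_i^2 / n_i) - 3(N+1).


Step 1: Combine all N = 14 observations and assign midranks.
sorted (value, group, rank): (7,G2,1), (9,G4,2), (12,G4,3), (14,G2,4), (15,G2,5), (19,G1,6.5), (19,G3,6.5), (20,G2,8), (22,G3,9), (23,G3,10), (24,G1,11), (25,G1,12), (26,G4,13), (27,G4,14)
Step 2: Sum ranks within each group.
R_1 = 29.5 (n_1 = 3)
R_2 = 18 (n_2 = 4)
R_3 = 25.5 (n_3 = 3)
R_4 = 32 (n_4 = 4)
Step 3: H = 12/(N(N+1)) * sum(R_i^2/n_i) - 3(N+1)
     = 12/(14*15) * (29.5^2/3 + 18^2/4 + 25.5^2/3 + 32^2/4) - 3*15
     = 0.057143 * 843.833 - 45
     = 3.219048.
Step 4: Ties present; correction factor C = 1 - 6/(14^3 - 14) = 0.997802. Corrected H = 3.219048 / 0.997802 = 3.226138.
Step 5: Under H0, H ~ chi^2(3); p-value = 0.358056.
Step 6: alpha = 0.05. fail to reject H0.

H = 3.2261, df = 3, p = 0.358056, fail to reject H0.


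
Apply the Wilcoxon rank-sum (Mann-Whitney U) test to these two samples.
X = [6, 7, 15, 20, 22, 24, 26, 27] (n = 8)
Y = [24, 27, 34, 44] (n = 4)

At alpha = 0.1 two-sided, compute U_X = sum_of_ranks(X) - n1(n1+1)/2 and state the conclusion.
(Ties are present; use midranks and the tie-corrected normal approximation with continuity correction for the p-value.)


Step 1: Combine and sort all 12 observations; assign midranks.
sorted (value, group): (6,X), (7,X), (15,X), (20,X), (22,X), (24,X), (24,Y), (26,X), (27,X), (27,Y), (34,Y), (44,Y)
ranks: 6->1, 7->2, 15->3, 20->4, 22->5, 24->6.5, 24->6.5, 26->8, 27->9.5, 27->9.5, 34->11, 44->12
Step 2: Rank sum for X: R1 = 1 + 2 + 3 + 4 + 5 + 6.5 + 8 + 9.5 = 39.
Step 3: U_X = R1 - n1(n1+1)/2 = 39 - 8*9/2 = 39 - 36 = 3.
       U_Y = n1*n2 - U_X = 32 - 3 = 29.
Step 4: Ties are present, so use the tie-corrected normal approximation (with continuity correction) for the p-value.
Step 5: p-value = 0.033132; compare to alpha = 0.1. reject H0.

U_X = 3, p = 0.033132, reject H0 at alpha = 0.1.


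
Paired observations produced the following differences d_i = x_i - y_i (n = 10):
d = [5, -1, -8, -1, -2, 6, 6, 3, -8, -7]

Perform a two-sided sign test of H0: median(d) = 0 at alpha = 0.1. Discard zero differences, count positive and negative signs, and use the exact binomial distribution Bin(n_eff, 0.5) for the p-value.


Step 1: Discard zero differences. Original n = 10; n_eff = number of nonzero differences = 10.
Nonzero differences (with sign): +5, -1, -8, -1, -2, +6, +6, +3, -8, -7
Step 2: Count signs: positive = 4, negative = 6.
Step 3: Under H0: P(positive) = 0.5, so the number of positives S ~ Bin(10, 0.5).
Step 4: Two-sided exact p-value = sum of Bin(10,0.5) probabilities at or below the observed probability = 0.753906.
Step 5: alpha = 0.1. fail to reject H0.

n_eff = 10, pos = 4, neg = 6, p = 0.753906, fail to reject H0.


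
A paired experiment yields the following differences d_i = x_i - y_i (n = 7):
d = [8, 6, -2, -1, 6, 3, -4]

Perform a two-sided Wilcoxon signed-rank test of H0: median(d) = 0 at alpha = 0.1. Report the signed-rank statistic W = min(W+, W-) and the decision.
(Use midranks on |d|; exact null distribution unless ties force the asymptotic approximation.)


Step 1: Drop any zero differences (none here) and take |d_i|.
|d| = [8, 6, 2, 1, 6, 3, 4]
Step 2: Midrank |d_i| (ties get averaged ranks).
ranks: |8|->7, |6|->5.5, |2|->2, |1|->1, |6|->5.5, |3|->3, |4|->4
Step 3: Attach original signs; sum ranks with positive sign and with negative sign.
W+ = 7 + 5.5 + 5.5 + 3 = 21
W- = 2 + 1 + 4 = 7
(Check: W+ + W- = 28 should equal n(n+1)/2 = 28.)
Step 4: Test statistic W = min(W+, W-) = 7.
Step 5: Ties in |d|, so use the tie-corrected normal approximation.
        E[W] = n(n+1)/4 = 7*8/4 = 14.
        Tie groups: |d|=6 (t=2); sum(t^3 - t) = 6.
        Var[W] = n(n+1)(2n+1)/24 - sum(t^3-t)/48 = 840/24 - 6/48 = 34.875.
        z = (W - E[W]) / sqrt(Var[W]) = (7 - 14) / 5.9055 = -1.1853.
        Two-sided p = 2*Phi(z) = 0.235885.
Step 6: alpha = 0.1. fail to reject H0.

W+ = 21, W- = 7, W = min = 7, p = 0.235885, fail to reject H0.


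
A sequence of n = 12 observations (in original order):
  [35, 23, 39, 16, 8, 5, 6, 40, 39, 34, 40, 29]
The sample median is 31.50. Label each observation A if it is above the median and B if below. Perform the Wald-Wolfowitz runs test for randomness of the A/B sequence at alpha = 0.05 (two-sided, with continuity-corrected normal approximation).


Step 1: Compute median = 31.50; label A = above, B = below.
Labels in order: ABABBBBAAAAB  (n_A = 6, n_B = 6)
Step 2: Count runs R = 6.
Step 3: Under H0 (random ordering), E[R] = 2*n_A*n_B/(n_A+n_B) + 1 = 2*6*6/12 + 1 = 7.0000.
        Var[R] = 2*n_A*n_B*(2*n_A*n_B - n_A - n_B) / ((n_A+n_B)^2 * (n_A+n_B-1)) = 4320/1584 = 2.7273.
        SD[R] = 1.6514.
Step 4: Continuity-corrected z = (R + 0.5 - E[R]) / SD[R] = (6 + 0.5 - 7.0000) / 1.6514 = -0.3028.
Step 5: Two-sided p-value via normal approximation = 2*(1 - Phi(|z|)) = 0.762069.
Step 6: alpha = 0.05. fail to reject H0.

R = 6, z = -0.3028, p = 0.762069, fail to reject H0.


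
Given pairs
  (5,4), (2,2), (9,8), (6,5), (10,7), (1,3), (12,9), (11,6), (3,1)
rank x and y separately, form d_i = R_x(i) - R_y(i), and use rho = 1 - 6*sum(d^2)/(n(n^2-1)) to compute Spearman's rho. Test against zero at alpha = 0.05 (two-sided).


Step 1: Rank x and y separately (midranks; no ties here).
rank(x): 5->4, 2->2, 9->6, 6->5, 10->7, 1->1, 12->9, 11->8, 3->3
rank(y): 4->4, 2->2, 8->8, 5->5, 7->7, 3->3, 9->9, 6->6, 1->1
Step 2: d_i = R_x(i) - R_y(i); compute d_i^2.
  (4-4)^2=0, (2-2)^2=0, (6-8)^2=4, (5-5)^2=0, (7-7)^2=0, (1-3)^2=4, (9-9)^2=0, (8-6)^2=4, (3-1)^2=4
sum(d^2) = 16.
Step 3: rho = 1 - 6*16 / (9*(9^2 - 1)) = 1 - 96/720 = 0.866667.
Step 4: Under H0, t = rho * sqrt((n-2)/(1-rho^2)) = 4.5962 ~ t(7).
Step 5: Two-sided p-value from the t-distribution with 7 df = 0.002495.
Step 6: alpha = 0.05. reject H0.

rho = 0.8667, p = 0.002495, reject H0 at alpha = 0.05.


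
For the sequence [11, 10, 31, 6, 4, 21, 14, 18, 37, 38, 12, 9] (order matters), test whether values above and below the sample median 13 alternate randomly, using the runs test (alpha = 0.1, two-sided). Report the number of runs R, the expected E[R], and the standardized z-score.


Step 1: Compute median = 13; label A = above, B = below.
Labels in order: BBABBAAAAABB  (n_A = 6, n_B = 6)
Step 2: Count runs R = 5.
Step 3: Under H0 (random ordering), E[R] = 2*n_A*n_B/(n_A+n_B) + 1 = 2*6*6/12 + 1 = 7.0000.
        Var[R] = 2*n_A*n_B*(2*n_A*n_B - n_A - n_B) / ((n_A+n_B)^2 * (n_A+n_B-1)) = 4320/1584 = 2.7273.
        SD[R] = 1.6514.
Step 4: Continuity-corrected z = (R + 0.5 - E[R]) / SD[R] = (5 + 0.5 - 7.0000) / 1.6514 = -0.9083.
Step 5: Two-sided p-value via normal approximation = 2*(1 - Phi(|z|)) = 0.363722.
Step 6: alpha = 0.1. fail to reject H0.

R = 5, z = -0.9083, p = 0.363722, fail to reject H0.


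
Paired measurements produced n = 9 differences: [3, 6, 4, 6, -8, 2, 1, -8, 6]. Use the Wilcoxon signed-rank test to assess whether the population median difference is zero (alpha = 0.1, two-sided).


Step 1: Drop any zero differences (none here) and take |d_i|.
|d| = [3, 6, 4, 6, 8, 2, 1, 8, 6]
Step 2: Midrank |d_i| (ties get averaged ranks).
ranks: |3|->3, |6|->6, |4|->4, |6|->6, |8|->8.5, |2|->2, |1|->1, |8|->8.5, |6|->6
Step 3: Attach original signs; sum ranks with positive sign and with negative sign.
W+ = 3 + 6 + 4 + 6 + 2 + 1 + 6 = 28
W- = 8.5 + 8.5 = 17
(Check: W+ + W- = 45 should equal n(n+1)/2 = 45.)
Step 4: Test statistic W = min(W+, W-) = 17.
Step 5: Ties in |d|, so use the tie-corrected normal approximation.
        E[W] = n(n+1)/4 = 9*10/4 = 22.5.
        Tie groups: |d|=6 (t=3), |d|=8 (t=2); sum(t^3 - t) = 30.
        Var[W] = n(n+1)(2n+1)/24 - sum(t^3-t)/48 = 1710/24 - 30/48 = 70.625.
        z = (W - E[W]) / sqrt(Var[W]) = (17 - 22.5) / 8.4039 = -0.6545.
        Two-sided p = 2*Phi(z) = 0.512815.
Step 6: alpha = 0.1. fail to reject H0.

W+ = 28, W- = 17, W = min = 17, p = 0.512815, fail to reject H0.


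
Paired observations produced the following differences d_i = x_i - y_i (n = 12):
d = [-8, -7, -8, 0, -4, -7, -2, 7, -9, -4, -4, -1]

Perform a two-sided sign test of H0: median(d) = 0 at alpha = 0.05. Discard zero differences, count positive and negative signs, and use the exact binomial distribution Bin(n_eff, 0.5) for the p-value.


Step 1: Discard zero differences. Original n = 12; n_eff = number of nonzero differences = 11.
Nonzero differences (with sign): -8, -7, -8, -4, -7, -2, +7, -9, -4, -4, -1
Step 2: Count signs: positive = 1, negative = 10.
Step 3: Under H0: P(positive) = 0.5, so the number of positives S ~ Bin(11, 0.5).
Step 4: Two-sided exact p-value = sum of Bin(11,0.5) probabilities at or below the observed probability = 0.011719.
Step 5: alpha = 0.05. reject H0.

n_eff = 11, pos = 1, neg = 10, p = 0.011719, reject H0.
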